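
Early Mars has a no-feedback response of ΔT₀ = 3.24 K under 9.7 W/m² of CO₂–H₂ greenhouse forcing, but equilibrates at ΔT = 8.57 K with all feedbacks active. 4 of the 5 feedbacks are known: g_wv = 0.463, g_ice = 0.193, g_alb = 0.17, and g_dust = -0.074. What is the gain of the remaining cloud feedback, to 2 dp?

Amplification A = ΔT/ΔT₀ = 8.57/3.24 = 2.645.
Total gain g = 1 − 1/A = 1 − 1/2.645 = 0.6219.
Known gains sum to 0.463 + 0.193 + 0.17 − 0.074 = 0.752.
g_cld = 0.6219 − 0.752 = -0.13.

-0.13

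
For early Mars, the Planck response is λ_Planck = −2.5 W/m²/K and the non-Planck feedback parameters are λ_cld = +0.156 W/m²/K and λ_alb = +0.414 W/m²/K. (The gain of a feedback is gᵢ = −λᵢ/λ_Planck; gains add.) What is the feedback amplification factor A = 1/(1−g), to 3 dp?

1.295

Convert to gains: g_cld = 0.156/2.5 = 0.0624; g_alb = 0.414/2.5 = 0.1656.
Total gain g = 0.228.
A = 1/(1 − 0.228) = 1.295.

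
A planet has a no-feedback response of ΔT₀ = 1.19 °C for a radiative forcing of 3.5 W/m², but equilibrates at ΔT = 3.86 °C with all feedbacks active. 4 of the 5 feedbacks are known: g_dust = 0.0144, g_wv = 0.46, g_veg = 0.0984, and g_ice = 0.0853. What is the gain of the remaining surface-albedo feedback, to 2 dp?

0.03

Amplification A = ΔT/ΔT₀ = 3.86/1.19 = 3.244.
Total gain g = 1 − 1/A = 1 − 1/3.244 = 0.6917.
Known gains sum to 0.0144 + 0.46 + 0.0984 + 0.0853 = 0.6581.
g_alb = 0.6917 − 0.6581 = 0.03.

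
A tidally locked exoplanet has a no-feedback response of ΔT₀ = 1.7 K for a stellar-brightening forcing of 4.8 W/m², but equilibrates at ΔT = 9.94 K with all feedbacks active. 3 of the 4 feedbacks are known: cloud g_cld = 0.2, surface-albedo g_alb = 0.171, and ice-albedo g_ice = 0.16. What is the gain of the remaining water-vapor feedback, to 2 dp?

Amplification A = ΔT/ΔT₀ = 9.94/1.7 = 5.847.
Total gain g = 1 − 1/A = 1 − 1/5.847 = 0.829.
Known gains sum to 0.2 + 0.171 + 0.16 = 0.531.
g_wv = 0.829 − 0.531 = 0.30.

0.30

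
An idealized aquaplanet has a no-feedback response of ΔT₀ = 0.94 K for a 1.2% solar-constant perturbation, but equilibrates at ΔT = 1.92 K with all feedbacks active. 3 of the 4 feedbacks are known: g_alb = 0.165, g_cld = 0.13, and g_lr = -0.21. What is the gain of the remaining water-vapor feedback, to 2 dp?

Amplification A = ΔT/ΔT₀ = 1.92/0.94 = 2.043.
Total gain g = 1 − 1/A = 1 − 1/2.043 = 0.5105.
Known gains sum to 0.165 + 0.13 − 0.21 = 0.085.
g_wv = 0.5105 − 0.085 = 0.43.

0.43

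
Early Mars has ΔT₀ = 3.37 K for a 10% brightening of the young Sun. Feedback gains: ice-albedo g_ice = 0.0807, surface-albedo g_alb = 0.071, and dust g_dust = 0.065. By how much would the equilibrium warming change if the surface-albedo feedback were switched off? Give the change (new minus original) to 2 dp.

Original: g = 0.2167, ΔT = 3.37/(1−0.2167) = 4.3023 K.
Without surface-albedo: g' = 0.1457, ΔT' = 3.37/(1−0.1457) = 3.9448 K.
Change = 3.9448 − 4.3023 = -0.36 K.

-0.36 K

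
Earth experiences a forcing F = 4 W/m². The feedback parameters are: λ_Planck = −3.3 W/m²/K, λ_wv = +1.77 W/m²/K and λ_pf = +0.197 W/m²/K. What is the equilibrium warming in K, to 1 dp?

Net feedback parameter λ = (−3.3) + (+1.77) + (+0.197) = -1.333 W/m²/K.
ΔT = −F/λ = −4/(-1.333) = 3.0 K.

3.0 K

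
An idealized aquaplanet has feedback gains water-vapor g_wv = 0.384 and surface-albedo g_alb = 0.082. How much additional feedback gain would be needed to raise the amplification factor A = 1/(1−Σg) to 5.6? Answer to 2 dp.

0.36

Current total gain = 0.466.
Target gain for A = 5.6: g* = 1 − 1/5.6 = 0.8214.
Additional gain needed = 0.8214 − 0.466 = 0.36.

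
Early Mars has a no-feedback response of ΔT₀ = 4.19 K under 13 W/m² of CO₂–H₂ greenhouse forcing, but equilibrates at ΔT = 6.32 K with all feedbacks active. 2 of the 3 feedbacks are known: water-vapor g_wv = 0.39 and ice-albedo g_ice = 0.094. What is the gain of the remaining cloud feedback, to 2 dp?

Amplification A = ΔT/ΔT₀ = 6.32/4.19 = 1.508.
Total gain g = 1 − 1/A = 1 − 1/1.508 = 0.3369.
Known gains sum to 0.39 + 0.094 = 0.484.
g_cld = 0.3369 − 0.484 = -0.15.

-0.15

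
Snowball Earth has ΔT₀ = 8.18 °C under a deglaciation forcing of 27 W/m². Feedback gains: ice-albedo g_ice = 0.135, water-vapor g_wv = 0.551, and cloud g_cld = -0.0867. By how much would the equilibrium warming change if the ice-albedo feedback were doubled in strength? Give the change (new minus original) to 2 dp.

10.37 °C

Original: g = 0.5993, ΔT = 8.18/(1−0.5993) = 20.4143 °C.
With doubled ice-albedo: g' = 0.7343, ΔT' = 8.18/(1−0.7343) = 30.7866 °C.
Change = 30.7866 − 20.4143 = 10.37 °C.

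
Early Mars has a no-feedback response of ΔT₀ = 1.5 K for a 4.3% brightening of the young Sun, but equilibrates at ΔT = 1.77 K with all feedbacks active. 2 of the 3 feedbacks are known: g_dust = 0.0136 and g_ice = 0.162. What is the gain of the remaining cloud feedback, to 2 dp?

-0.02

Amplification A = ΔT/ΔT₀ = 1.77/1.5 = 1.18.
Total gain g = 1 − 1/A = 1 − 1/1.18 = 0.1525.
Known gains sum to 0.0136 + 0.162 = 0.1756.
g_cld = 0.1525 − 0.1756 = -0.02.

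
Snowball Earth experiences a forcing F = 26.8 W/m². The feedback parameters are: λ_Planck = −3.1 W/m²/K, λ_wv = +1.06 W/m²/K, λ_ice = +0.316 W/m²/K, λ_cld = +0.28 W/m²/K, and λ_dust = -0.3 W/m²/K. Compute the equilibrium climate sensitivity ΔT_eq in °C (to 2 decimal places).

15.37 °C

Net feedback parameter λ = (−3.1) + (+1.06) + (+0.316) + (+0.28) + (-0.3) = -1.744 W/m²/K.
ΔT = −F/λ = −26.8/(-1.744) = 15.37 °C.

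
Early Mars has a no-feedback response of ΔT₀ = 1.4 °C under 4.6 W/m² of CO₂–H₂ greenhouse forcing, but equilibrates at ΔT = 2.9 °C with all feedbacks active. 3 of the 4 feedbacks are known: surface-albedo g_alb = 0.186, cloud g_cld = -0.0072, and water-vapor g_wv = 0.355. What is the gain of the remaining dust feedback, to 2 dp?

Amplification A = ΔT/ΔT₀ = 2.9/1.4 = 2.071.
Total gain g = 1 − 1/A = 1 − 1/2.071 = 0.5171.
Known gains sum to 0.186 − 0.0072 + 0.355 = 0.5338.
g_dust = 0.5171 − 0.5338 = -0.02.

-0.02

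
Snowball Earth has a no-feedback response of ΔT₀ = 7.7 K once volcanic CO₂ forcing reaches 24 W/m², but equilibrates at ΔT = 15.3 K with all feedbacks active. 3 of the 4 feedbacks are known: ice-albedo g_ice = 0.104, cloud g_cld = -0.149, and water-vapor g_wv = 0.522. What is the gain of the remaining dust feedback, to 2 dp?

Amplification A = ΔT/ΔT₀ = 15.3/7.7 = 1.987.
Total gain g = 1 − 1/A = 1 − 1/1.987 = 0.4967.
Known gains sum to 0.104 − 0.149 + 0.522 = 0.477.
g_dust = 0.4967 − 0.477 = 0.02.

0.02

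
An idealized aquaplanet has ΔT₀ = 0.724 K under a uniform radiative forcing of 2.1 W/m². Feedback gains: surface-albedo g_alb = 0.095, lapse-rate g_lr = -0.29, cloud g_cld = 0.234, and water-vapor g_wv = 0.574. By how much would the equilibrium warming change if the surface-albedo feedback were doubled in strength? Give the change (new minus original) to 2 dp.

Original: g = 0.613, ΔT = 0.724/(1−0.613) = 1.8708 K.
With doubled surface-albedo: g' = 0.708, ΔT' = 0.724/(1−0.708) = 2.4795 K.
Change = 2.4795 − 1.8708 = 0.61 K.

0.61 K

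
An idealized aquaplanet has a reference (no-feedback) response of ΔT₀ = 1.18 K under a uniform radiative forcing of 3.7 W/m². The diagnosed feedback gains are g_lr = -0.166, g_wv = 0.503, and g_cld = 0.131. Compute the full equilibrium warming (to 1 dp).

Total gain g = -0.166 + 0.503 + 0.131 = 0.468.
Amplification A = 1/(1 − 0.468) = 1.88.
ΔT = 1.18 × 1.88 = 2.2 K.

2.2 K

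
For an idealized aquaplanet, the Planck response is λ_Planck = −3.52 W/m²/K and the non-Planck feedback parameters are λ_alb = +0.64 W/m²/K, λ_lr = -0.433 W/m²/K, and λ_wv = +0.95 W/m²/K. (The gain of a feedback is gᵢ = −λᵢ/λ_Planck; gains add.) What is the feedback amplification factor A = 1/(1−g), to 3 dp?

Convert to gains: g_alb = 0.64/3.52 = 0.1818; g_lr = -0.433/3.52 = -0.123; g_wv = 0.95/3.52 = 0.2699.
Total gain g = 0.3287.
A = 1/(1 − 0.3287) = 1.490.

1.490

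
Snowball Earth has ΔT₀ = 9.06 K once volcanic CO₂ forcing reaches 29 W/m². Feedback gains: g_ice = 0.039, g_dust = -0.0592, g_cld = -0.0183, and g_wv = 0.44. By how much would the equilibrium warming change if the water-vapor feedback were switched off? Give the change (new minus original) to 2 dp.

-6.41 K

Original: g = 0.4015, ΔT = 9.06/(1−0.4015) = 15.1378 K.
Without water-vapor: g' = -0.0385, ΔT' = 9.06/(1+0.0385) = 8.7241 K.
Change = 8.7241 − 15.1378 = -6.41 K.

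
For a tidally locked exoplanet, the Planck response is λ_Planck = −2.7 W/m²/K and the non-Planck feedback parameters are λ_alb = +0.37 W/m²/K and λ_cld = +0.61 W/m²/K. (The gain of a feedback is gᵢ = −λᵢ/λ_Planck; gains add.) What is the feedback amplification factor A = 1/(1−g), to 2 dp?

Convert to gains: g_alb = 0.37/2.7 = 0.137; g_cld = 0.61/2.7 = 0.2259.
Total gain g = 0.3629.
A = 1/(1 − 0.3629) = 1.57.

1.57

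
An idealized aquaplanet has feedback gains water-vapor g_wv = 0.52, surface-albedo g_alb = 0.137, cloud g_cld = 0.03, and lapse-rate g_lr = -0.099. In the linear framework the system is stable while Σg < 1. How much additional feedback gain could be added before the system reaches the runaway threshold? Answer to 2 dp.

0.41

Current total gain = 0.52 + 0.137 + 0.03 − 0.099 = 0.588.
Margin to runaway = 1 − 0.588 = 0.41.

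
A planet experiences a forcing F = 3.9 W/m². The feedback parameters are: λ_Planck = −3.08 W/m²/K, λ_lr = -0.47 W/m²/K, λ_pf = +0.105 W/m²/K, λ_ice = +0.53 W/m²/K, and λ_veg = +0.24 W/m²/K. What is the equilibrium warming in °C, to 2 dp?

1.46 °C

Net feedback parameter λ = (−3.08) + (-0.47) + (+0.105) + (+0.53) + (+0.24) = -2.675 W/m²/K.
ΔT = −F/λ = −3.9/(-2.675) = 1.46 °C.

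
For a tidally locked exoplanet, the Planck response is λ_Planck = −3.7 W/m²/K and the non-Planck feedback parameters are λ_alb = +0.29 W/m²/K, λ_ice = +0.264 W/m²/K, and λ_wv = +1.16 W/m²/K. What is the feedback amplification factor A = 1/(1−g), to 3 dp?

Convert to gains: g_alb = 0.29/3.7 = 0.07838; g_ice = 0.264/3.7 = 0.07135; g_wv = 1.16/3.7 = 0.3135.
Total gain g = 0.46323.
A = 1/(1 − 0.46323) = 1.863.

1.863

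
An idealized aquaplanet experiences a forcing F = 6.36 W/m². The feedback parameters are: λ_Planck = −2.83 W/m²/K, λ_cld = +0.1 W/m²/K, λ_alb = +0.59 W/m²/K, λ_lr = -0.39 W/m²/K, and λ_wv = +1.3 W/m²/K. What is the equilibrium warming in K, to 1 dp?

Net feedback parameter λ = (−2.83) + (+0.1) + (+0.59) + (-0.39) + (+1.3) = -1.23 W/m²/K.
ΔT = −F/λ = −6.36/(-1.23) = 5.2 K.

5.2 K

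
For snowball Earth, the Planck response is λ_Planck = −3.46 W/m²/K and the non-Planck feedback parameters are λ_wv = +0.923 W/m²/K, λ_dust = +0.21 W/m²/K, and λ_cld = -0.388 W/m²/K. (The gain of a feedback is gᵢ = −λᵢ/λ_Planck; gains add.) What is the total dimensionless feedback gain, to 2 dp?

Convert to gains: g_wv = 0.923/3.46 = 0.2668; g_dust = 0.21/3.46 = 0.06069; g_cld = -0.388/3.46 = -0.1121.
Total gain g = 0.21539.

0.22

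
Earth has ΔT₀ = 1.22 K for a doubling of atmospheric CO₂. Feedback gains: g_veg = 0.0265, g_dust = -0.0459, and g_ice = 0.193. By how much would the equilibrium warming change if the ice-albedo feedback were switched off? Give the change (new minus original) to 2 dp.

-0.28 K

Original: g = 0.1736, ΔT = 1.22/(1−0.1736) = 1.4763 K.
Without ice-albedo: g' = -0.0194, ΔT' = 1.22/(1+0.0194) = 1.1968 K.
Change = 1.1968 − 1.4763 = -0.28 K.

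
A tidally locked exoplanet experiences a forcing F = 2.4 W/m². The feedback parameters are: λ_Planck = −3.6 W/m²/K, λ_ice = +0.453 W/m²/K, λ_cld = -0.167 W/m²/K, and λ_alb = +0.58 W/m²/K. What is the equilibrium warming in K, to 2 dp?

0.88 K

Net feedback parameter λ = (−3.6) + (+0.453) + (-0.167) + (+0.58) = -2.734 W/m²/K.
ΔT = −F/λ = −2.4/(-2.734) = 0.88 K.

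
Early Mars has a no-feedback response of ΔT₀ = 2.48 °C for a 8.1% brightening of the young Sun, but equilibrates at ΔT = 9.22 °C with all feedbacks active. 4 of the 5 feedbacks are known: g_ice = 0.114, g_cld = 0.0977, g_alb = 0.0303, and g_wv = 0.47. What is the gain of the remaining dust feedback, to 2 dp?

Amplification A = ΔT/ΔT₀ = 9.22/2.48 = 3.718.
Total gain g = 1 − 1/A = 1 − 1/3.718 = 0.731.
Known gains sum to 0.114 + 0.0977 + 0.0303 + 0.47 = 0.712.
g_dust = 0.731 − 0.712 = 0.02.

0.02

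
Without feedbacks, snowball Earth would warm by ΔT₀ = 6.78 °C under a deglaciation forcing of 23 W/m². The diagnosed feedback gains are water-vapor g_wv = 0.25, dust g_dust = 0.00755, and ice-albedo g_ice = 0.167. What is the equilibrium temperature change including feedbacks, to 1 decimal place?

11.8 °C

Total gain g = 0.25 + 0.00755 + 0.167 = 0.42455.
Amplification A = 1/(1 − 0.42455) = 1.738.
ΔT = 6.78 × 1.738 = 11.8 °C.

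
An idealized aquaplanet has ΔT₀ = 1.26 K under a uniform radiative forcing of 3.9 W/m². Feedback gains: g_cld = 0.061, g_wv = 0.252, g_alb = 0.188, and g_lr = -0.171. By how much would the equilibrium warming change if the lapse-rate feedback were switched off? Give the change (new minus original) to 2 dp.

0.64 K

Original: g = 0.33, ΔT = 1.26/(1−0.33) = 1.8806 K.
Without lapse-rate: g' = 0.501, ΔT' = 1.26/(1−0.501) = 2.5251 K.
Change = 2.5251 − 1.8806 = 0.64 K.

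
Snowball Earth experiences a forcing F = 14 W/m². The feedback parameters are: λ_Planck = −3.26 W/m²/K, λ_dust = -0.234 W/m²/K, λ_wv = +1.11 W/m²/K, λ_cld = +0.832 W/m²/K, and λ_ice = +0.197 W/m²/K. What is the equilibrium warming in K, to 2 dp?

10.33 K

Net feedback parameter λ = (−3.26) + (-0.234) + (+1.11) + (+0.832) + (+0.197) = -1.355 W/m²/K.
ΔT = −F/λ = −14/(-1.355) = 10.33 K.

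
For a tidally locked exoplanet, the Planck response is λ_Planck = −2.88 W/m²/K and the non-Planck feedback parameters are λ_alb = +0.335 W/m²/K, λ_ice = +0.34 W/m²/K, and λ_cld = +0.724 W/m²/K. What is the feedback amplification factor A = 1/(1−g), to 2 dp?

Convert to gains: g_alb = 0.335/2.88 = 0.1163; g_ice = 0.34/2.88 = 0.1181; g_cld = 0.724/2.88 = 0.2514.
Total gain g = 0.4858.
A = 1/(1 − 0.4858) = 1.94.

1.94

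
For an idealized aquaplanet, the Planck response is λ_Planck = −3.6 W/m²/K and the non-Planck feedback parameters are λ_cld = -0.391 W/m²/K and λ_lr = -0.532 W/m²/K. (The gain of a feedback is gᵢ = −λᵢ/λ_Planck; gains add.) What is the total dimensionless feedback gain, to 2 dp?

-0.26

Convert to gains: g_cld = -0.391/3.6 = -0.1086; g_lr = -0.532/3.6 = -0.1478.
Total gain g = -0.2564.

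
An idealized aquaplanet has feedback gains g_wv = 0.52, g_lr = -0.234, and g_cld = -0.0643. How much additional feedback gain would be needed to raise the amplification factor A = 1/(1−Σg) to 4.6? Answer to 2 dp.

0.56

Current total gain = 0.2217.
Target gain for A = 4.6: g* = 1 − 1/4.6 = 0.7826.
Additional gain needed = 0.7826 − 0.2217 = 0.56.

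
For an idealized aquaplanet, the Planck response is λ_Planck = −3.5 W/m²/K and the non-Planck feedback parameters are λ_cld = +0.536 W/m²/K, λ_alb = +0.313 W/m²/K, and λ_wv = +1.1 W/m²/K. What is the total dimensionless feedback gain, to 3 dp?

0.557

Convert to gains: g_cld = 0.536/3.5 = 0.1531; g_alb = 0.313/3.5 = 0.08943; g_wv = 1.1/3.5 = 0.3143.
Total gain g = 0.55683.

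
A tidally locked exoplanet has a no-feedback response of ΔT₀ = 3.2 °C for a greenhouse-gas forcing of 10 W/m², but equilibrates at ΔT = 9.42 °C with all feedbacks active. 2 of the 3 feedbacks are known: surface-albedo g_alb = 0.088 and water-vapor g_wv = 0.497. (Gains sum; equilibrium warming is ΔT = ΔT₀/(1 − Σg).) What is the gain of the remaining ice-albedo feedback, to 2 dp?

Amplification A = ΔT/ΔT₀ = 9.42/3.2 = 2.944.
Total gain g = 1 − 1/A = 1 − 1/2.944 = 0.6603.
Known gains sum to 0.088 + 0.497 = 0.585.
g_ice = 0.6603 − 0.585 = 0.08.

0.08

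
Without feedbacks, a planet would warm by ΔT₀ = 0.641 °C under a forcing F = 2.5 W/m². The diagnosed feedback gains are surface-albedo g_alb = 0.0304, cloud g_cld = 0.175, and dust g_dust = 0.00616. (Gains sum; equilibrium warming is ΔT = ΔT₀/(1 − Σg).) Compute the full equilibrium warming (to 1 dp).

0.8 °C

Total gain g = 0.0304 + 0.175 + 0.00616 = 0.21156.
Amplification A = 1/(1 − 0.21156) = 1.268.
ΔT = 0.641 × 1.268 = 0.8 °C.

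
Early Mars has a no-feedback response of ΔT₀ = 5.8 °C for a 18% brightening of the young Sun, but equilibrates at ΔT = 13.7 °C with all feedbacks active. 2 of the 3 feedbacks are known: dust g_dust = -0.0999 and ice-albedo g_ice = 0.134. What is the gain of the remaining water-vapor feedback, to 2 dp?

Amplification A = ΔT/ΔT₀ = 13.7/5.8 = 2.362.
Total gain g = 1 − 1/A = 1 − 1/2.362 = 0.5766.
Known gains sum to -0.0999 + 0.134 = 0.0341.
g_wv = 0.5766 − 0.0341 = 0.54.

0.54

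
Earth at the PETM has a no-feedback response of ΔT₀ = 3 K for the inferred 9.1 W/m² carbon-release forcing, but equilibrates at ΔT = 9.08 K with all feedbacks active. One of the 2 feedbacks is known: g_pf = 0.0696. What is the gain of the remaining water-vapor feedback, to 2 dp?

Amplification A = ΔT/ΔT₀ = 9.08/3 = 3.027.
Total gain g = 1 − 1/A = 1 − 1/3.027 = 0.6696.
The known gain is 0.0696.
g_wv = 0.6696 − 0.0696 = 0.60.

0.60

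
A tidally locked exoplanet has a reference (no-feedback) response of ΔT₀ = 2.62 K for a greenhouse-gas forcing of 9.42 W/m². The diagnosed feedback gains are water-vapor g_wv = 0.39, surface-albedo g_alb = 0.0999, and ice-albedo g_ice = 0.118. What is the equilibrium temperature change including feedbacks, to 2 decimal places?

Total gain g = 0.39 + 0.0999 + 0.118 = 0.6079.
Amplification A = 1/(1 − 0.6079) = 2.55.
ΔT = 2.62 × 2.55 = 6.68 K.

6.68 K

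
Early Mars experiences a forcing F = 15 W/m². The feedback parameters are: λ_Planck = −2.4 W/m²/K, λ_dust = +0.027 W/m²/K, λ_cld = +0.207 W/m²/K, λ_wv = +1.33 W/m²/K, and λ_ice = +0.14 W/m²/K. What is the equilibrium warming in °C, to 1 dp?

21.6 °C

Net feedback parameter λ = (−2.4) + (+0.027) + (+0.207) + (+1.33) + (+0.14) = -0.696 W/m²/K.
ΔT = −F/λ = −15/(-0.696) = 21.6 °C.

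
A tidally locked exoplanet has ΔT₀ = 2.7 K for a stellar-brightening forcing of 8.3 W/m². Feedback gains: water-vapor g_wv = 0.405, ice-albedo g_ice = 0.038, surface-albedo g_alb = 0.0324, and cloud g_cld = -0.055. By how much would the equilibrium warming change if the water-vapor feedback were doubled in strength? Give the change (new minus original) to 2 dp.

Original: g = 0.4204, ΔT = 2.7/(1−0.4204) = 4.6584 K.
With doubled water-vapor: g' = 0.8254, ΔT' = 2.7/(1−0.8254) = 15.4639 K.
Change = 15.4639 − 4.6584 = 10.81 K.

10.81 K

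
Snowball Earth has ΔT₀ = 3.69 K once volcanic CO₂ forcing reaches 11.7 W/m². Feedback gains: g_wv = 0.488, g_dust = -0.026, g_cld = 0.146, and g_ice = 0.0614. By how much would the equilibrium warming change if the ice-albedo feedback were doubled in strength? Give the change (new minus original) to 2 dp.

Original: g = 0.6694, ΔT = 3.69/(1−0.6694) = 11.1615 K.
With doubled ice-albedo: g' = 0.7308, ΔT' = 3.69/(1−0.7308) = 13.7073 K.
Change = 13.7073 − 11.1615 = 2.55 K.

2.55 K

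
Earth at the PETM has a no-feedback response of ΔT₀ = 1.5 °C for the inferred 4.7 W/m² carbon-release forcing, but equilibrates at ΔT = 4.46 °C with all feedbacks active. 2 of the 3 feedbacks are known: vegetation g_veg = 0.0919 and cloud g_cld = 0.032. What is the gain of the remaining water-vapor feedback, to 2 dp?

0.54

Amplification A = ΔT/ΔT₀ = 4.46/1.5 = 2.973.
Total gain g = 1 − 1/A = 1 − 1/2.973 = 0.6636.
Known gains sum to 0.0919 + 0.032 = 0.1239.
g_wv = 0.6636 − 0.1239 = 0.54.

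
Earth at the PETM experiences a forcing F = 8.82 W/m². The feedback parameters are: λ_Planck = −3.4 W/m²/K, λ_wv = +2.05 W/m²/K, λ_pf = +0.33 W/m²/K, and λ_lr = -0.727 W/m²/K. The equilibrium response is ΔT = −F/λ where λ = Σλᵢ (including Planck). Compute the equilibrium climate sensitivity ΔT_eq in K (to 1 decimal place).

5.0 K

Net feedback parameter λ = (−3.4) + (+2.05) + (+0.33) + (-0.727) = -1.747 W/m²/K.
ΔT = −F/λ = −8.82/(-1.747) = 5.0 K.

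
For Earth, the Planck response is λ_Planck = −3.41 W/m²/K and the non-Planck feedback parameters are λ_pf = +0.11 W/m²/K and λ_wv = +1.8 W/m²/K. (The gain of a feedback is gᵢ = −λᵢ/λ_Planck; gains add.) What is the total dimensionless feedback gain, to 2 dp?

Convert to gains: g_pf = 0.11/3.41 = 0.03226; g_wv = 1.8/3.41 = 0.5279.
Total gain g = 0.56016.

0.56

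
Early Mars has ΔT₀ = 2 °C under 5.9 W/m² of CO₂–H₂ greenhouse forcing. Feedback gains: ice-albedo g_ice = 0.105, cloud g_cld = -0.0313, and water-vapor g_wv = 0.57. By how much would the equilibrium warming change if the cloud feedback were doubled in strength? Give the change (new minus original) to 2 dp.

-0.45 °C

Original: g = 0.6437, ΔT = 2/(1−0.6437) = 5.6132 °C.
With doubled cloud: g' = 0.6124, ΔT' = 2/(1−0.6124) = 5.1600 °C.
Change = 5.1600 − 5.6132 = -0.45 °C.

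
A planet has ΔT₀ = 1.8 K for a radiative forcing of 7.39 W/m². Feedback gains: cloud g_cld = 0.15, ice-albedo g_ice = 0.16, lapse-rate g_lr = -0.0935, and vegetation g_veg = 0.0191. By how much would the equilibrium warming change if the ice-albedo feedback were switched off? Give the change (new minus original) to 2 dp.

-0.41 K

Original: g = 0.2356, ΔT = 1.8/(1−0.2356) = 2.3548 K.
Without ice-albedo: g' = 0.0756, ΔT' = 1.8/(1−0.0756) = 1.9472 K.
Change = 1.9472 − 2.3548 = -0.41 K.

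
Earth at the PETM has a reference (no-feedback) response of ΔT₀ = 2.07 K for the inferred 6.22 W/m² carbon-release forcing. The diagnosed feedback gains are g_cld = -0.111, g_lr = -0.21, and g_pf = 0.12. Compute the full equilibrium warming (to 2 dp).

1.72 K

Total gain g = -0.111 − 0.21 + 0.12 = -0.201.
Amplification A = 1/(1 + 0.201) = 0.8326.
ΔT = 2.07 × 0.8326 = 1.72 K.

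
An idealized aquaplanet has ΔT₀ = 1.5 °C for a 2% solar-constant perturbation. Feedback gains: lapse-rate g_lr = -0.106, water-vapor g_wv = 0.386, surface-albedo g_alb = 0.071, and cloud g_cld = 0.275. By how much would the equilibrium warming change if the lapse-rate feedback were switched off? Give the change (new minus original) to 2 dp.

Original: g = 0.626, ΔT = 1.5/(1−0.626) = 4.0107 °C.
Without lapse-rate: g' = 0.732, ΔT' = 1.5/(1−0.732) = 5.5970 °C.
Change = 5.5970 − 4.0107 = 1.59 °C.

1.59 °C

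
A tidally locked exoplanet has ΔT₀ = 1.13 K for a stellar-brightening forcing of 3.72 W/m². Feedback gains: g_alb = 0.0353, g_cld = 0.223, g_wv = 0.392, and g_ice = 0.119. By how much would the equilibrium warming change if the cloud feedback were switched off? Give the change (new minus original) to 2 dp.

-2.41 K

Original: g = 0.7693, ΔT = 1.13/(1−0.7693) = 4.8981 K.
Without cloud: g' = 0.5463, ΔT' = 1.13/(1−0.5463) = 2.4906 K.
Change = 2.4906 − 4.8981 = -2.41 K.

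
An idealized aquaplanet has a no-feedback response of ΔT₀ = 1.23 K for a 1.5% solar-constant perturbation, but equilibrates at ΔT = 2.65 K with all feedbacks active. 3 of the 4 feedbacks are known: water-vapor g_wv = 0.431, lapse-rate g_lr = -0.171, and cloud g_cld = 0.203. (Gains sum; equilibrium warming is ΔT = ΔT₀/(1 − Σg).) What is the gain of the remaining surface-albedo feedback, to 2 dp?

Amplification A = ΔT/ΔT₀ = 2.65/1.23 = 2.154.
Total gain g = 1 − 1/A = 1 − 1/2.154 = 0.5357.
Known gains sum to 0.431 − 0.171 + 0.203 = 0.463.
g_alb = 0.5357 − 0.463 = 0.07.

0.07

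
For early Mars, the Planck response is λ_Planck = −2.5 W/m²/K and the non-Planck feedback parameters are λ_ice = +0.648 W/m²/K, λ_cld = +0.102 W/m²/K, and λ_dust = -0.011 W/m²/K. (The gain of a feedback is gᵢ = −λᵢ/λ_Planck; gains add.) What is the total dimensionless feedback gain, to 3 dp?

Convert to gains: g_ice = 0.648/2.5 = 0.2592; g_cld = 0.102/2.5 = 0.0408; g_dust = -0.011/2.5 = -0.0044.
Total gain g = 0.2956.

0.296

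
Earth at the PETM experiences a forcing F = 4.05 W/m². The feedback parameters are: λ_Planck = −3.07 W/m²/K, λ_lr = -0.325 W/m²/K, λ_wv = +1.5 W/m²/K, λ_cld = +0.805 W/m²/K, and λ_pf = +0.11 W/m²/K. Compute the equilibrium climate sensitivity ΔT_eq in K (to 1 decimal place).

4.1 K

Net feedback parameter λ = (−3.07) + (-0.325) + (+1.5) + (+0.805) + (+0.11) = -0.98 W/m²/K.
ΔT = −F/λ = −4.05/(-0.98) = 4.1 K.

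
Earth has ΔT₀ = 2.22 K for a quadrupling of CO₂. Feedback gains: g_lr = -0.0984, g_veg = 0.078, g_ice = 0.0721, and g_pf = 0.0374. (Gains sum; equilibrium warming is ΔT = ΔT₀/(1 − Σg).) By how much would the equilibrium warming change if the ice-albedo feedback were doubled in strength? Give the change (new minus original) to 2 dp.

0.21 K

Original: g = 0.0891, ΔT = 2.22/(1−0.0891) = 2.4372 K.
With doubled ice-albedo: g' = 0.1612, ΔT' = 2.22/(1−0.1612) = 2.6466 K.
Change = 2.6466 − 2.4372 = 0.21 K.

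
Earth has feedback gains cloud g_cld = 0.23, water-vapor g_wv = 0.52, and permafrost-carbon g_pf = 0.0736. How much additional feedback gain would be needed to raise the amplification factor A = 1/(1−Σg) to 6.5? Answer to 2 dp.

Current total gain = 0.8236.
Target gain for A = 6.5: g* = 1 − 1/6.5 = 0.8462.
Additional gain needed = 0.8462 − 0.8236 = 0.02.

0.02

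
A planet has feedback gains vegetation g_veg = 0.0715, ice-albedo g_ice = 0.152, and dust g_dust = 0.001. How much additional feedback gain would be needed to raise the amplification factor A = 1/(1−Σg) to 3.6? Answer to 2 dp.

Current total gain = 0.2245.
Target gain for A = 3.6: g* = 1 − 1/3.6 = 0.7222.
Additional gain needed = 0.7222 − 0.2245 = 0.50.

0.50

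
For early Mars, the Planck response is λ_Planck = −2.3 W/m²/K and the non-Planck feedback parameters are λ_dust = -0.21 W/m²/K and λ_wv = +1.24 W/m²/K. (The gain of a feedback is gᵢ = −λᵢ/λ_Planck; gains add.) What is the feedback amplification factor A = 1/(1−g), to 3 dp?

1.811

Convert to gains: g_dust = -0.21/2.3 = -0.0913; g_wv = 1.24/2.3 = 0.5391.
Total gain g = 0.4478.
A = 1/(1 − 0.4478) = 1.811.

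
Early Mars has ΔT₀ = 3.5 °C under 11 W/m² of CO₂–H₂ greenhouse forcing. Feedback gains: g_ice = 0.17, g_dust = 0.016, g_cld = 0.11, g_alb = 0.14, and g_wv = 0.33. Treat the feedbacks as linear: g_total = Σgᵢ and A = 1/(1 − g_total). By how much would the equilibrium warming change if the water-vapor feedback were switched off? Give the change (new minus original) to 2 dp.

Original: g = 0.766, ΔT = 3.5/(1−0.766) = 14.9573 °C.
Without water-vapor: g' = 0.436, ΔT' = 3.5/(1−0.436) = 6.2057 °C.
Change = 6.2057 − 14.9573 = -8.75 °C.

-8.75 °C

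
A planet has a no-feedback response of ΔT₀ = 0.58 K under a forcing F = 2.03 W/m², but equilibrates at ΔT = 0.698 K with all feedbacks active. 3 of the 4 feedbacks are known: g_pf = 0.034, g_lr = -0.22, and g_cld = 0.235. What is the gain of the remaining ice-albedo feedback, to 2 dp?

Amplification A = ΔT/ΔT₀ = 0.698/0.58 = 1.203.
Total gain g = 1 − 1/A = 1 − 1/1.203 = 0.1687.
Known gains sum to 0.034 − 0.22 + 0.235 = 0.049.
g_ice = 0.1687 − 0.049 = 0.12.

0.12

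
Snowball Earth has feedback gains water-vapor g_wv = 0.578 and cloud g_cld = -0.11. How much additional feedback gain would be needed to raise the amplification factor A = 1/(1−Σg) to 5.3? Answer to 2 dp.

0.34

Current total gain = 0.468.
Target gain for A = 5.3: g* = 1 − 1/5.3 = 0.8113.
Additional gain needed = 0.8113 − 0.468 = 0.34.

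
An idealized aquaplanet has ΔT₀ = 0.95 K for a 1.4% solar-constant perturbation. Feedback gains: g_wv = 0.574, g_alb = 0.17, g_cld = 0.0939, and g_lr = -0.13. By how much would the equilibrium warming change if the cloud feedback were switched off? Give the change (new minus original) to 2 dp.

Original: g = 0.7079, ΔT = 0.95/(1−0.7079) = 3.2523 K.
Without cloud: g' = 0.614, ΔT' = 0.95/(1−0.614) = 2.4611 K.
Change = 2.4611 − 3.2523 = -0.79 K.

-0.79 K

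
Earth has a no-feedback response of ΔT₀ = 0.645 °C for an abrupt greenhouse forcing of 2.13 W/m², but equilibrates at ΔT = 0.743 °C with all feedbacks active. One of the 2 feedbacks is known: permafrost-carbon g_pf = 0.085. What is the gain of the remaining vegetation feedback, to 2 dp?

0.05

Amplification A = ΔT/ΔT₀ = 0.743/0.645 = 1.152.
Total gain g = 1 − 1/A = 1 − 1/1.152 = 0.1319.
The known gain is 0.085.
g_veg = 0.1319 − 0.085 = 0.05.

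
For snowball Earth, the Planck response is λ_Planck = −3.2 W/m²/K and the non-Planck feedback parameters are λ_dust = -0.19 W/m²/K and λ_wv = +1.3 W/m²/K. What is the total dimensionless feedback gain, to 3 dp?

0.347

Convert to gains: g_dust = -0.19/3.2 = -0.05937; g_wv = 1.3/3.2 = 0.4062.
Total gain g = 0.34683.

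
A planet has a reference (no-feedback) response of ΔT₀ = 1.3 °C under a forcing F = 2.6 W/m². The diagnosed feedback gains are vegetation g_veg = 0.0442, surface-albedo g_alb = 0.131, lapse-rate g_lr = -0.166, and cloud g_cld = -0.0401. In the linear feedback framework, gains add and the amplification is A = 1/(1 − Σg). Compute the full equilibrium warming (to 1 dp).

Total gain g = 0.0442 + 0.131 − 0.166 − 0.0401 = -0.0309.
Amplification A = 1/(1 + 0.0309) = 0.97.
ΔT = 1.3 × 0.97 = 1.3 °C.

1.3 °C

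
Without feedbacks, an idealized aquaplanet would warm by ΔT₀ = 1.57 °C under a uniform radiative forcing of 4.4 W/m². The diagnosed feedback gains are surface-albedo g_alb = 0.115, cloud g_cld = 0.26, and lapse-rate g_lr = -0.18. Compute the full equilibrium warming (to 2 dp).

Total gain g = 0.115 + 0.26 − 0.18 = 0.195.
Amplification A = 1/(1 − 0.195) = 1.242.
ΔT = 1.57 × 1.242 = 1.95 °C.

1.95 °C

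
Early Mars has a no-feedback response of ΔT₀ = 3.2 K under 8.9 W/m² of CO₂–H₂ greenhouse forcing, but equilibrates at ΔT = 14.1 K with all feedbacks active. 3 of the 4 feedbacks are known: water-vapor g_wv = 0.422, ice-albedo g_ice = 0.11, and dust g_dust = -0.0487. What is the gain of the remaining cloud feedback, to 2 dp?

0.29

Amplification A = ΔT/ΔT₀ = 14.1/3.2 = 4.406.
Total gain g = 1 − 1/A = 1 − 1/4.406 = 0.773.
Known gains sum to 0.422 + 0.11 − 0.0487 = 0.4833.
g_cld = 0.773 − 0.4833 = 0.29.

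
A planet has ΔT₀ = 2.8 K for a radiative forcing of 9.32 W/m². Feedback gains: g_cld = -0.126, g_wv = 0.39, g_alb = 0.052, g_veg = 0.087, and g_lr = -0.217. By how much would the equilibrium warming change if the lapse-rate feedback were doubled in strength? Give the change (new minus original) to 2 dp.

Original: g = 0.186, ΔT = 2.8/(1−0.186) = 3.4398 K.
With doubled lapse-rate: g' = -0.031, ΔT' = 2.8/(1+0.031) = 2.7158 K.
Change = 2.7158 − 3.4398 = -0.72 K.

-0.72 K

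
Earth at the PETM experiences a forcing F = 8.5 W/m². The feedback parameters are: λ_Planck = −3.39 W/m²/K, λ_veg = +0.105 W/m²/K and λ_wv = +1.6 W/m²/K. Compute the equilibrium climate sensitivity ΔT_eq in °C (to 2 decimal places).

5.04 °C

Net feedback parameter λ = (−3.39) + (+0.105) + (+1.6) = -1.685 W/m²/K.
ΔT = −F/λ = −8.5/(-1.685) = 5.04 °C.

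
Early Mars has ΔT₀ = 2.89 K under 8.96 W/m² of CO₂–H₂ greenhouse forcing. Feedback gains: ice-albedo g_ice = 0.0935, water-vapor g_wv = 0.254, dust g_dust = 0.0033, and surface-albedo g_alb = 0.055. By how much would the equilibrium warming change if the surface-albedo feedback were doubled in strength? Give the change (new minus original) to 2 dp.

Original: g = 0.4058, ΔT = 2.89/(1−0.4058) = 4.8637 K.
With doubled surface-albedo: g' = 0.4608, ΔT' = 2.89/(1−0.4608) = 5.3598 K.
Change = 5.3598 − 4.8637 = 0.50 K.

0.50 K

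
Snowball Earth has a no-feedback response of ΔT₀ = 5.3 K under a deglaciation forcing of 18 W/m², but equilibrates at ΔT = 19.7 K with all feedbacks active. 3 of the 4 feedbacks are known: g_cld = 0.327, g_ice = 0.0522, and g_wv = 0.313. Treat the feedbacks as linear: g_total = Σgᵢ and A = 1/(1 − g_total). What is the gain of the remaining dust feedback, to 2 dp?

Amplification A = ΔT/ΔT₀ = 19.7/5.3 = 3.717.
Total gain g = 1 − 1/A = 1 − 1/3.717 = 0.731.
Known gains sum to 0.327 + 0.0522 + 0.313 = 0.6922.
g_dust = 0.731 − 0.6922 = 0.04.

0.04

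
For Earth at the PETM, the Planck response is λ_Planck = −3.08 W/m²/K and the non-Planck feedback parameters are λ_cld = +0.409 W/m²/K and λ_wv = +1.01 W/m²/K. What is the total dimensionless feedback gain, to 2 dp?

0.46

Convert to gains: g_cld = 0.409/3.08 = 0.1328; g_wv = 1.01/3.08 = 0.3279.
Total gain g = 0.4607.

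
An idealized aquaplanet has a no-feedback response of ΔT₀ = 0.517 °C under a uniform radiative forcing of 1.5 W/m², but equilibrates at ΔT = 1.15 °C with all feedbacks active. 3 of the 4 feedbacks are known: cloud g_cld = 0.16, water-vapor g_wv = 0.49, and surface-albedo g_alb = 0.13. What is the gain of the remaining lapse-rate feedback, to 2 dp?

Amplification A = ΔT/ΔT₀ = 1.15/0.517 = 2.224.
Total gain g = 1 − 1/A = 1 − 1/2.224 = 0.5504.
Known gains sum to 0.16 + 0.49 + 0.13 = 0.78.
g_lr = 0.5504 − 0.78 = -0.23.

-0.23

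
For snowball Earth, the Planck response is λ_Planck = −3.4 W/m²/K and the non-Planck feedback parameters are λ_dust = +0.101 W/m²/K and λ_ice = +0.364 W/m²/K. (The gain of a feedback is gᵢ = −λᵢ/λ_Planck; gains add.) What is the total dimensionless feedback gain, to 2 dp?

Convert to gains: g_dust = 0.101/3.4 = 0.02971; g_ice = 0.364/3.4 = 0.1071.
Total gain g = 0.13681.

0.14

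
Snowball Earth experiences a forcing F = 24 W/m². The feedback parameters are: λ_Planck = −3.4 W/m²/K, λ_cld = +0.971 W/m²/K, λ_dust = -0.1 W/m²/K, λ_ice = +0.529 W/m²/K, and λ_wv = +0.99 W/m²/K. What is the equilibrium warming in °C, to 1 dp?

23.8 °C

Net feedback parameter λ = (−3.4) + (+0.971) + (-0.1) + (+0.529) + (+0.99) = -1.01 W/m²/K.
ΔT = −F/λ = −24/(-1.01) = 23.8 °C.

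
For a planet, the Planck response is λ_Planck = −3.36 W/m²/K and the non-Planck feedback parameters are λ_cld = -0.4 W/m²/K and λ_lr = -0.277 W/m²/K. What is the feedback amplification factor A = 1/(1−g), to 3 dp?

Convert to gains: g_cld = -0.4/3.36 = -0.119; g_lr = -0.277/3.36 = -0.08244.
Total gain g = -0.20144.
A = 1/(1 + 0.20144) = 0.832.

0.832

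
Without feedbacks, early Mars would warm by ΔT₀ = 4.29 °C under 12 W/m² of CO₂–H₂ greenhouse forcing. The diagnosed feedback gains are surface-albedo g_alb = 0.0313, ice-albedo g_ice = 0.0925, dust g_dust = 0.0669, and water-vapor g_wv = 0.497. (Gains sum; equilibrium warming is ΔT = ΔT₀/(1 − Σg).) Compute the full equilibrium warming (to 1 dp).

13.7 °C

Total gain g = 0.0313 + 0.0925 + 0.0669 + 0.497 = 0.6877.
Amplification A = 1/(1 − 0.6877) = 3.202.
ΔT = 4.29 × 3.202 = 13.7 °C.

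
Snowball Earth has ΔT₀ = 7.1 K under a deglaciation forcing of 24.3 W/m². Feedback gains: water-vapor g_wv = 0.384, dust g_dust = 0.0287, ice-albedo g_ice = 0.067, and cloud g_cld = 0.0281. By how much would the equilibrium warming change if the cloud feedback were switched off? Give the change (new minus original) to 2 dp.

-0.78 K

Original: g = 0.5078, ΔT = 7.1/(1−0.5078) = 14.4250 K.
Without cloud: g' = 0.4797, ΔT' = 7.1/(1−0.4797) = 13.6460 K.
Change = 13.6460 − 14.4250 = -0.78 K.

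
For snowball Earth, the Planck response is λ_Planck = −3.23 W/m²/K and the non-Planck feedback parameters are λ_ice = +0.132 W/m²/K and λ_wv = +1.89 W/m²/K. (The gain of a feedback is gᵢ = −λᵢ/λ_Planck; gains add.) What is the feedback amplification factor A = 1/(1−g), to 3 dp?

2.674

Convert to gains: g_ice = 0.132/3.23 = 0.04087; g_wv = 1.89/3.23 = 0.5851.
Total gain g = 0.62597.
A = 1/(1 − 0.62597) = 2.674.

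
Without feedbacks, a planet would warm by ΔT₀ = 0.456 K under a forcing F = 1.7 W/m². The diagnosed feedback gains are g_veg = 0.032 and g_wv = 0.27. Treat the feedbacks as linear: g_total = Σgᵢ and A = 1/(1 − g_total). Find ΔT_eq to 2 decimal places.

0.65 K

Total gain g = 0.032 + 0.27 = 0.302.
Amplification A = 1/(1 − 0.302) = 1.433.
ΔT = 0.456 × 1.433 = 0.65 K.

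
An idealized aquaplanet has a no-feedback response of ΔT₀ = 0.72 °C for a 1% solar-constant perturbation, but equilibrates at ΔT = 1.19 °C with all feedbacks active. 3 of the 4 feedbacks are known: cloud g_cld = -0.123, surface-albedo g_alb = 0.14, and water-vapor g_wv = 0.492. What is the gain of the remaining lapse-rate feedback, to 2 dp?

Amplification A = ΔT/ΔT₀ = 1.19/0.72 = 1.653.
Total gain g = 1 − 1/A = 1 − 1/1.653 = 0.395.
Known gains sum to -0.123 + 0.14 + 0.492 = 0.509.
g_lr = 0.395 − 0.509 = -0.11.

-0.11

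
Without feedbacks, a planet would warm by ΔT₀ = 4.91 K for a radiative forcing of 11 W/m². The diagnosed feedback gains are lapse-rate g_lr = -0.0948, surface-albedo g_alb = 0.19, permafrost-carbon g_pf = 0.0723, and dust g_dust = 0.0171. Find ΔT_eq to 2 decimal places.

Total gain g = -0.0948 + 0.19 + 0.0723 + 0.0171 = 0.1846.
Amplification A = 1/(1 − 0.1846) = 1.226.
ΔT = 4.91 × 1.226 = 6.02 K.

6.02 K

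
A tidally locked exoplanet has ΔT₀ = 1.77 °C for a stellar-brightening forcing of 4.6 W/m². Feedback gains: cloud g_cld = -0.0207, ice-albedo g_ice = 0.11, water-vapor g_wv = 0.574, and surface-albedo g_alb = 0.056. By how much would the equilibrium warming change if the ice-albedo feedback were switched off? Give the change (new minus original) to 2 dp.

-1.78 °C

Original: g = 0.7193, ΔT = 1.77/(1−0.7193) = 6.3057 °C.
Without ice-albedo: g' = 0.6093, ΔT' = 1.77/(1−0.6093) = 4.5303 °C.
Change = 4.5303 − 6.3057 = -1.78 °C.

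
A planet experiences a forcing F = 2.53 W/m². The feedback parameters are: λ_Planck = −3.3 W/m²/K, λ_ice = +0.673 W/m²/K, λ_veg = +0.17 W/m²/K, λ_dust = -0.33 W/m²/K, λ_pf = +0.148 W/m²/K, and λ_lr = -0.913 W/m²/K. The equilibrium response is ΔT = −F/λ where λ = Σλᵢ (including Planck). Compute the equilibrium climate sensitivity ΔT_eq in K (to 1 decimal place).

Net feedback parameter λ = (−3.3) + (+0.673) + (+0.17) + (-0.33) + (+0.148) + (-0.913) = -3.552 W/m²/K.
ΔT = −F/λ = −2.53/(-3.552) = 0.7 K.

0.7 K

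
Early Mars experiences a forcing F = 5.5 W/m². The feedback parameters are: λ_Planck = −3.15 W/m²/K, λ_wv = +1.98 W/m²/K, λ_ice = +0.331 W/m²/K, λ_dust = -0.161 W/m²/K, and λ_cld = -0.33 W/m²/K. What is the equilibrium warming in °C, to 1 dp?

Net feedback parameter λ = (−3.15) + (+1.98) + (+0.331) + (-0.161) + (-0.33) = -1.33 W/m²/K.
ΔT = −F/λ = −5.5/(-1.33) = 4.1 °C.

4.1 °C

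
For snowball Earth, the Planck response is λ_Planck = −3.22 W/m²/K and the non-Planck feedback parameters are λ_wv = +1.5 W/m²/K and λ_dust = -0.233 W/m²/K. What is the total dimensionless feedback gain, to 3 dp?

0.393

Convert to gains: g_wv = 1.5/3.22 = 0.4658; g_dust = -0.233/3.22 = -0.07236.
Total gain g = 0.39344.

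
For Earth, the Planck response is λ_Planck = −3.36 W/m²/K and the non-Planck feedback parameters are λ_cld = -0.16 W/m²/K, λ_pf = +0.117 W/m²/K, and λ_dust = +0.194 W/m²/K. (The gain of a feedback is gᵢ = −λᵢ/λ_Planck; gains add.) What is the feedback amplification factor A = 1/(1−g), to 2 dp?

Convert to gains: g_cld = -0.16/3.36 = -0.04762; g_pf = 0.117/3.36 = 0.03482; g_dust = 0.194/3.36 = 0.05774.
Total gain g = 0.04494.
A = 1/(1 − 0.04494) = 1.05.

1.05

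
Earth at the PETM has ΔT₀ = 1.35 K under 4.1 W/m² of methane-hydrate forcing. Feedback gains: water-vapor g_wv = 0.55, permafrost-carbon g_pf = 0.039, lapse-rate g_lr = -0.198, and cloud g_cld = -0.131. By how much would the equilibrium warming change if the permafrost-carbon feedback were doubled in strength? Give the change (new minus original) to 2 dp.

0.10 K

Original: g = 0.26, ΔT = 1.35/(1−0.26) = 1.8243 K.
With doubled permafrost-carbon: g' = 0.299, ΔT' = 1.35/(1−0.299) = 1.9258 K.
Change = 1.9258 − 1.8243 = 0.10 K.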